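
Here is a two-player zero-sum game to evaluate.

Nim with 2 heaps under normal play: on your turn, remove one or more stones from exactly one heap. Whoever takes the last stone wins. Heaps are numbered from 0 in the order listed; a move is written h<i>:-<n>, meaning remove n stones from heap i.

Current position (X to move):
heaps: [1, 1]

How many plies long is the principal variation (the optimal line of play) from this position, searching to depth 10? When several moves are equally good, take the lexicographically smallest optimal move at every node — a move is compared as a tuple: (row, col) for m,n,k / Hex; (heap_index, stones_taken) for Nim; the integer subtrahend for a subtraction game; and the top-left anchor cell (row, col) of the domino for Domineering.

PV length from [(1,1)]: 2 plies

ply 1, X at (1,1) | h0:-1=-1→(0,1)*; h1:-1=-1→(1,0)
ply 2, O at (0,1) | h1:-1=+1→(0,0)*
ply 3: (0,0) is terminal -1 (X); from (1,1) depth 10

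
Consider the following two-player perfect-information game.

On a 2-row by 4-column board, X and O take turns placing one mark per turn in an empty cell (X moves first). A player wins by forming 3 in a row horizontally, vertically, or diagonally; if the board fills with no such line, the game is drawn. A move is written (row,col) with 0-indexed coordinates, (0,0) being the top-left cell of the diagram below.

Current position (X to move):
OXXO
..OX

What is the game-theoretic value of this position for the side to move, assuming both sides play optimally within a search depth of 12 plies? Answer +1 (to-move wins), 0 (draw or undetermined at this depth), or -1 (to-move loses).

value(OXXO/..OX, X) = 0

p1 X@[OXXO/..OX]: (1,0)[OXXO/X.OX]+0* (1,1)[OXXO/.XOX]+0
p2 O@[OXXO/X.OX]: (1,1)[OXXO/XOOX]+0*
p3 X@[OXXO/XOOX] terminal +0; root [OXXO/..OX] d12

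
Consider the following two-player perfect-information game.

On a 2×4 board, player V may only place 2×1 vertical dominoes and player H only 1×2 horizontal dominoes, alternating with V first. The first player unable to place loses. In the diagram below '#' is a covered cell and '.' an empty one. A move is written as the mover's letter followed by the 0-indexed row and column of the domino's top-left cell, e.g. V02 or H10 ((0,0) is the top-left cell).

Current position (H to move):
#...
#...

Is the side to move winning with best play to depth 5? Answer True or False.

[#.../#...] H move#1: H01:+1/###./#...*, H02:+1/#.##/#..., H11:+1/#.../###., H12:+1/#.../#.##
[###./#...] V move#2: V03:-1/####/#..#*
[####/#..#] H move#3: H11:+1/####/####*
[####/####] end (terminal -1, V#4); searched #.../#... to 5

H winning at [#.../#...]: True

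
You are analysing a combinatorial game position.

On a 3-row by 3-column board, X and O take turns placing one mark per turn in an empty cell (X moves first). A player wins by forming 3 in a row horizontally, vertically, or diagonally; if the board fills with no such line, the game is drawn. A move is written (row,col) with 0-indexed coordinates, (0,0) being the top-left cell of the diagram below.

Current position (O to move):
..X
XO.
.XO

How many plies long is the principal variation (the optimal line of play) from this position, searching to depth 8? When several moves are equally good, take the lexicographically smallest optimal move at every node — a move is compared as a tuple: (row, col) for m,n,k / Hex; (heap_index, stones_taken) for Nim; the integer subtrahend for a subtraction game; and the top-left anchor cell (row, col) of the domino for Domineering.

PV length from [..X/XO./.XO]: 1 ply

ply 1, O at ..X/XO./.XO | (0,0)=+1→O.X/XO./.XO*; (0,1)=+0→.OX/XO./.XO; (1,2)=-1→..X/XOO/.XO; (2,0)=+0→..X/XO./OXO
ply 2: O.X/XO./.XO is terminal -1 (X); from ..X/XO./.XO depth 8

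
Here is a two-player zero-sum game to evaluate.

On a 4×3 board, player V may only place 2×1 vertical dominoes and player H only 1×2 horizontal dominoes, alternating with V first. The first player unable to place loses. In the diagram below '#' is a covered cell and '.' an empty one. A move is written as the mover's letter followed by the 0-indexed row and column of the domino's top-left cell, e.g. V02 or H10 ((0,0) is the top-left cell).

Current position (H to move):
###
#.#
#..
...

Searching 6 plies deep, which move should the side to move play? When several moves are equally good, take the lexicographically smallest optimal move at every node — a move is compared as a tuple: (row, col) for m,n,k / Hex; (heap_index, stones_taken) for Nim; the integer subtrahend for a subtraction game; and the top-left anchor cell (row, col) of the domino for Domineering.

ply 1, H at ###/#.#/#../... | H21=+1→###/#.#/###/...*; H30=-1→###/#.#/#../##.; H31=-1→###/#.#/#../.##
ply 2: ###/#.#/###/... is terminal -1 (V); from ###/#.#/#../... depth 6

H's best at [###/#.#/#../...]: H21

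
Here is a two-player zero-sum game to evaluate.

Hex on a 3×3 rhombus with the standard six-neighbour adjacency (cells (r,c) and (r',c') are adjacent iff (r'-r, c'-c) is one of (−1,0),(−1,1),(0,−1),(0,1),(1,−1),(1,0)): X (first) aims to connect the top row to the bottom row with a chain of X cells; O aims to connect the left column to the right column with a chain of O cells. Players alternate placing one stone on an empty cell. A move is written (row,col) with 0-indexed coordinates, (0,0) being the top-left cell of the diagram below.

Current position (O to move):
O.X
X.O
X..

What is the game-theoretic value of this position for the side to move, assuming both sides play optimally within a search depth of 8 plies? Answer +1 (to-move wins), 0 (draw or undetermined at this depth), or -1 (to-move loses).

value(O.X/X.O/X.., O) = -1

p1 O@[O.X/X.O/X..]: (0,1)[OOX/X.O/X..]-1* (1,1)[O.X/XOO/X..]-1 (2,1)[O.X/X.O/XO.]-1 (2,2)[O.X/X.O/X.O]-1
p2 X@[OOX/X.O/X..]: (1,1)[OOX/XXO/X..]+1* (2,1)[OOX/X.O/XX.]-1 (2,2)[OOX/X.O/X.X]-1
p3 O@[OOX/XXO/X..] terminal -1; root [O.X/X.O/X..] d8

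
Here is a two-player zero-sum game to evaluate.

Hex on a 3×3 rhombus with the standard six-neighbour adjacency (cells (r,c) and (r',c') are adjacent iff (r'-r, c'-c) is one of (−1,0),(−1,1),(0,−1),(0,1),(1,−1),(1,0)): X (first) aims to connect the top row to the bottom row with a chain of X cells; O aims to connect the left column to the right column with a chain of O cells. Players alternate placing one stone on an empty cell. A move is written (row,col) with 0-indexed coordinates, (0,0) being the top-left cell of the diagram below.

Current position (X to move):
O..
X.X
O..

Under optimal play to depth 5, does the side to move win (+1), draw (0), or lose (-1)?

value(O../X.X/O.., X) = +1

ply 1, X at O../X.X/O.. | (0,1)=+1→OX./X.X/O..*; (0,2)=+1→O.X/X.X/O..; (1,1)=+1→O../XXX/O..; (2,1)=-1→O../X.X/OX.; (2,2)=-1→O../X.X/O.X
ply 2, O at OX./X.X/O.. | (0,2)=-1→OXO/X.X/O..*; (1,1)=-1→OX./XOX/O..; (2,1)=-1→OX./X.X/OO.; (2,2)=-1→OX./X.X/O.O
ply 3, X at OXO/X.X/O.. | (1,1)=+1→OXO/XXX/O..*; (2,1)=-1→OXO/X.X/OX.; (2,2)=-1→OXO/X.X/O.X
ply 4, O at OXO/XXX/O.. | (2,1)=-1→OXO/XXX/OO.*; (2,2)=-1→OXO/XXX/O.O
ply 5, X at OXO/XXX/OO. | (2,2)=+1→OXO/XXX/OOX*
ply 6: OXO/XXX/OOX is terminal -1 (O); from O../X.X/O.. depth 5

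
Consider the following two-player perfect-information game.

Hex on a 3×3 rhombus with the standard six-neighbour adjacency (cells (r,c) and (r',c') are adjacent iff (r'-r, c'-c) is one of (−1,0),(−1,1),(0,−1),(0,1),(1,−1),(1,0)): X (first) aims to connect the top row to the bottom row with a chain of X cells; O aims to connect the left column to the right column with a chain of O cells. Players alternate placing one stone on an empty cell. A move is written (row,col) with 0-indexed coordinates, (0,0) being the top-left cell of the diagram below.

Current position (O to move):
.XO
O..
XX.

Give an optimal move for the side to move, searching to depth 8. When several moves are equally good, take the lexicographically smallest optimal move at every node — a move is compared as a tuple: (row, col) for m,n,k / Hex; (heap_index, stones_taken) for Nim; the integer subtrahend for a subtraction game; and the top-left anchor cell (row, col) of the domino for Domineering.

p1 O@[.XO/O../XX.]: (0,0)[OXO/O../XX.]-1 (1,1)[.XO/OO./XX.]+1* (1,2)[.XO/O.O/XX.]-1 (2,2)[.XO/O../XXO]-1
p2 X@[.XO/OO./XX.] terminal -1; root [.XO/O../XX.] d8

O's best at [.XO/O../XX.]: (1,1)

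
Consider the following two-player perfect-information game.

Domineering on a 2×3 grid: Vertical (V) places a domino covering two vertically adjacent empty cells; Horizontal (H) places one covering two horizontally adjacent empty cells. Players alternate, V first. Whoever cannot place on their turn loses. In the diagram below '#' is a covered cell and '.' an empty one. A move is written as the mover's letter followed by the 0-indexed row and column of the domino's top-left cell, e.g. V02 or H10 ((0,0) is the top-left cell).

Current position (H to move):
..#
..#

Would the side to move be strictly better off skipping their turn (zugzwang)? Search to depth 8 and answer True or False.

ply 1, H at ..#/..# | H00=+1→###/..#*; H10=+1→..#/###
ply 2: ###/..# is terminal -1 (V); from ..#/..# depth 8
suppose H passes — search the same position with V to move:
pass> ply 1, V at ..#/..# | V00=+1→#.#/#.#*; V01=+1→.##/.##
pass> ply 2: #.#/#.# is terminal -1 (H); from ..#/..# depth 8
for H: play +1, pass -1

zugzwang(..#/..#, H) = False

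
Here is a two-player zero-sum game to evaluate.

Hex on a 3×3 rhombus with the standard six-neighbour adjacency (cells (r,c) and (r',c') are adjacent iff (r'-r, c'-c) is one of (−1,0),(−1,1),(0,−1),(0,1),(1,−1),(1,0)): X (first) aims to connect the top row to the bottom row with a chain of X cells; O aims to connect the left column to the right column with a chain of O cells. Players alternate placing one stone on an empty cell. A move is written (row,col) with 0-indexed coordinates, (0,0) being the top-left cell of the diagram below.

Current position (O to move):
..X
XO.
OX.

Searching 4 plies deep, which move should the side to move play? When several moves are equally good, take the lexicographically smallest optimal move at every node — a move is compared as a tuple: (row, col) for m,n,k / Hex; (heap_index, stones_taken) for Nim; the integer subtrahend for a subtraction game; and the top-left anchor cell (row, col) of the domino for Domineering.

p1 O@[..X/XO./OX.]: (0,0)[O.X/XO./OX.]-1 (0,1)[.OX/XO./OX.]-1 (1,2)[..X/XOO/OX.]+1* (2,2)[..X/XO./OXO]-1
p2 X@[..X/XOO/OX.] terminal -1; root [..X/XO./OX.] d4

O's best at [..X/XO./OX.]: (1,2)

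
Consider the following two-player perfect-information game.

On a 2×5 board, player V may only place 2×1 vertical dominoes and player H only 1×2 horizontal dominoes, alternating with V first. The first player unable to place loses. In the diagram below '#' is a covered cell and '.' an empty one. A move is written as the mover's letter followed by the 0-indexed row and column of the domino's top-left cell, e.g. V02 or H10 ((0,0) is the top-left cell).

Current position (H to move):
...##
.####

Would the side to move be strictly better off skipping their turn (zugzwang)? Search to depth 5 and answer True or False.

zugzwang(...##/.####, H) = False

ply 1, H at ...##/.#### | H00=+1→##.##/.####*; H01=-1→.####/.####
ply 2: ##.##/.#### is terminal -1 (V); from ...##/.#### depth 5
suppose H passes — search the same position with V to move:
pass> ply 1, V at ...##/.#### | V00=-1→#..##/#####*
pass> ply 2, H at #..##/##### | H01=+1→#####/#####*
pass> ply 3: #####/##### is terminal -1 (V); from ...##/.#### depth 5
for H: play +1, pass +1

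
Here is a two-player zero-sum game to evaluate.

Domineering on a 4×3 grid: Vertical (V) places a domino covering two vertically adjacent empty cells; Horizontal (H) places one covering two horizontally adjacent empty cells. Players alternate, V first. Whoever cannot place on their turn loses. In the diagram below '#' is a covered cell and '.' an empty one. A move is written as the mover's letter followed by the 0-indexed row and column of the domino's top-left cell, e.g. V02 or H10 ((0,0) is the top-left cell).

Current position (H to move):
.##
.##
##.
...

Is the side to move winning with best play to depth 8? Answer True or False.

H winning at [.##/.##/##./...]: False

p1 H@[.##/.##/##./...]: H30[.##/.##/##./##.]-1* H31[.##/.##/##./.##]-1
p2 V@[.##/.##/##./##.]: V00[###/###/##./##.]+1* V22[.##/.##/###/###]+1
p3 H@[###/###/##./##.] terminal -1; root [.##/.##/##./...] d8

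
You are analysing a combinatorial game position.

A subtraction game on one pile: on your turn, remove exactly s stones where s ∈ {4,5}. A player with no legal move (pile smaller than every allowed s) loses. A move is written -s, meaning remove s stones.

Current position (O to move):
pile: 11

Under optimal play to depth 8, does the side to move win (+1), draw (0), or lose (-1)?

value(11, O) = -1

ply 1, O at 11 | -4=-1→7*; -5=-1→6
ply 2, X at 7 | -4=+1→3*; -5=+1→2
ply 3: 3 is terminal -1 (O); from 11 depth 8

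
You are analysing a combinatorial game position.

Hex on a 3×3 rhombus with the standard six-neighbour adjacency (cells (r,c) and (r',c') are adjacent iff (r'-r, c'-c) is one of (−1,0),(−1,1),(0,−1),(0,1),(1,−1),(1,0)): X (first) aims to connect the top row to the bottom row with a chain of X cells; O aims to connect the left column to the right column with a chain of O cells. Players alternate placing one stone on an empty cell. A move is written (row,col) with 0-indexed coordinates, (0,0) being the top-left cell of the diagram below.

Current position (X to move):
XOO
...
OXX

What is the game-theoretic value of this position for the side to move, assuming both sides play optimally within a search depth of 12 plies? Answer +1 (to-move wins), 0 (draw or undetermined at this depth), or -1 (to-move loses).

value(XOO/.../OXX, X) = -1

p1 X@[XOO/.../OXX]: (1,0)[XOO/X../OXX]-1* (1,1)[XOO/.X./OXX]-1 (1,2)[XOO/..X/OXX]-1
p2 O@[XOO/X../OXX]: (1,1)[XOO/XO./OXX]+1* (1,2)[XOO/X.O/OXX]-1
p3 X@[XOO/XO./OXX] terminal -1; root [XOO/.../OXX] d12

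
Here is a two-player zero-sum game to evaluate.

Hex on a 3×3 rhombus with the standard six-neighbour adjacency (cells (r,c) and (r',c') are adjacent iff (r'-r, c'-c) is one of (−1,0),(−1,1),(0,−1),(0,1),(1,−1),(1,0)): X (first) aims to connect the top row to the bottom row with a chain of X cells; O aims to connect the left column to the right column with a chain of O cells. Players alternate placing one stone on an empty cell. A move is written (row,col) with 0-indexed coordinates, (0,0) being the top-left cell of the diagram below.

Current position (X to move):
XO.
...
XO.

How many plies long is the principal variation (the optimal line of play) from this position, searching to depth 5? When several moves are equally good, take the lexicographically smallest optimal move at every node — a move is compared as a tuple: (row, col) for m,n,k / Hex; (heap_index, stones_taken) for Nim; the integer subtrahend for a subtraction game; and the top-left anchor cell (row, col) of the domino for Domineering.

[XO./.../XO.] X move#1: (0,2):+1/XOX/.../XO.*, (1,0):+1/XO./X../XO., (1,1):+1/XO./.X./XO., (1,2):+1/XO./..X/XO., (2,2):+1/XO./.../XOX
[XOX/.../XO.] O move#2: (1,0):-1/XOX/O../XO.*, (1,1):-1/XOX/.O./XO., (1,2):-1/XOX/..O/XO., (2,2):-1/XOX/.../XOO
[XOX/O../XO.] X move#3: (1,1):+1/XOX/OX./XO.*, (1,2):+1/XOX/O.X/XO., (2,2):+1/XOX/O../XOX
[XOX/OX./XO.] end (terminal -1, O#4); searched XO./.../XO. to 5

PV length from [XO./.../XO.]: 3 plies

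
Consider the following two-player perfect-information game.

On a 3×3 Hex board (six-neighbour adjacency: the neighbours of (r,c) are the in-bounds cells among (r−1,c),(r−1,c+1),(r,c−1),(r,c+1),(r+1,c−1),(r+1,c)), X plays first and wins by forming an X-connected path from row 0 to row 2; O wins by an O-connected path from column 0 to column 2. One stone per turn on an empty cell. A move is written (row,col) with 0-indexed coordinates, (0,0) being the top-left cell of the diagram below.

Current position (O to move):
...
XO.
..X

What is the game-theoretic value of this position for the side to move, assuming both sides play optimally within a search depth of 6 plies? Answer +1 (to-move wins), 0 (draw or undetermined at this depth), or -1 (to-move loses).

ply 1, O at .../XO./..X | (0,0)=+1→O../XO./..X*; (0,1)=+1→.O./XO./..X; (0,2)=-1→..O/XO./..X; (1,2)=-1→.../XOO/..X; (2,0)=+1→.../XO./O.X; (2,1)=-1→.../XO./.OX
ply 2, X at O../XO./..X | (0,1)=-1→OX./XO./..X*; (0,2)=-1→O.X/XO./..X; (1,2)=-1→O../XOX/..X; (2,0)=-1→O../XO./X.X; (2,1)=-1→O../XO./.XX
ply 3, O at OX./XO./..X | (0,2)=-1→OXO/XO./..X; (1,2)=-1→OX./XOO/..X; (2,0)=+1→OX./XO./O.X*; (2,1)=-1→OX./XO./.OX
ply 4, X at OX./XO./O.X | (0,2)=-1→OXX/XO./O.X*; (1,2)=-1→OX./XOX/O.X; (2,1)=-1→OX./XO./OXX
ply 5, O at OXX/XO./O.X | (1,2)=+1→OXX/XOO/O.X*; (2,1)=-1→OXX/XO./OOX
ply 6: OXX/XOO/O.X is terminal -1 (X); from .../XO./..X depth 6

value(.../XO./..X, O) = +1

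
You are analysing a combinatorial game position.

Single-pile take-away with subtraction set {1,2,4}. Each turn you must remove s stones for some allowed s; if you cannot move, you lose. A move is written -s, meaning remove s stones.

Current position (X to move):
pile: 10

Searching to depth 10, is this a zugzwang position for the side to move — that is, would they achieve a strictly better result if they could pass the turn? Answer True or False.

[10] X move#1: -1:+1/9*, -2:-1/8, -4:+1/6
[9] O move#2: -1:-1/8*, -2:-1/7, -4:-1/5
[8] X move#3: -1:-1/7, -2:+1/6*, -4:-1/4
[6] O move#4: -1:-1/5*, -2:-1/4, -4:-1/2
[5] X move#5: -1:-1/4, -2:+1/3*, -4:-1/1
[3] O move#6: -1:-1/2*, -2:-1/1
[2] X move#7: -1:-1/1, -2:+1/0*
[0] end (terminal -1, O#8); searched 10 to 10
pass branch (O moves first from the same position):
  | [10] O move#1: -1:+1/9*, -2:-1/8, -4:+1/6
  | [9] X move#2: -1:-1/8*, -2:-1/7, -4:-1/5
  | [8] O move#3: -1:-1/7, -2:+1/6*, -4:-1/4
  | [6] X move#4: -1:-1/5*, -2:-1/4, -4:-1/2
  | [5] O move#5: -1:-1/4, -2:+1/3*, -4:-1/1
  | [3] X move#6: -1:-1/2*, -2:-1/1
  | [2] O move#7: -1:-1/1, -2:+1/0*
  | [0] end (terminal -1, X#8); searched 10 to 10
X moving scores +1; X passing scores -1

zugzwang(10, X) = False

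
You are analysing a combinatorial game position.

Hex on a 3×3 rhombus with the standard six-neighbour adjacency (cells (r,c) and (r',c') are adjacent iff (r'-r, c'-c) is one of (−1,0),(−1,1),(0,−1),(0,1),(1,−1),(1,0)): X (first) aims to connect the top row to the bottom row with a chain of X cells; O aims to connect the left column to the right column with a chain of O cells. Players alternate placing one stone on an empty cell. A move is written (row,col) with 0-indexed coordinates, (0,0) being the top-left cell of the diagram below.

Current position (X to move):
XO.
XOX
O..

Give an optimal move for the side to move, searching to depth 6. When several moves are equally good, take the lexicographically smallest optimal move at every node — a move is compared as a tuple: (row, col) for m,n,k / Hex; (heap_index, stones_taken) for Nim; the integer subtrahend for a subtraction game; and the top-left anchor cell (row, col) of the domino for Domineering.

X's best at [XO./XOX/O..]: (0,2)

p1 X@[XO./XOX/O..]: (0,2)[XOX/XOX/O..]+1* (2,1)[XO./XOX/OX.]-1 (2,2)[XO./XOX/O.X]-1
p2 O@[XOX/XOX/O..]: (2,1)[XOX/XOX/OO.]-1* (2,2)[XOX/XOX/O.O]-1
p3 X@[XOX/XOX/OO.]: (2,2)[XOX/XOX/OOX]+1*
p4 O@[XOX/XOX/OOX] terminal -1; root [XO./XOX/O..] d6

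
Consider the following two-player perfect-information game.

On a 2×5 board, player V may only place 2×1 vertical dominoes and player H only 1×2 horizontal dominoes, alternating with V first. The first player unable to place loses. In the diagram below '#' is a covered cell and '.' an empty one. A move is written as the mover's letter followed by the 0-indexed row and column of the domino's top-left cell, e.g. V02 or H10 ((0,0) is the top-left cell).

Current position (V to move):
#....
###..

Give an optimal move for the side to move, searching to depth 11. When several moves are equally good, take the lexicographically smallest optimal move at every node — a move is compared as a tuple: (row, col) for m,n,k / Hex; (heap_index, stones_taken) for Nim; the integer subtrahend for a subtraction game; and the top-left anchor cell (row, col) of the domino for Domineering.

p1 V@[#..../###..]: V03[#..#./####.]+1* V04[#...#/###.#]-1
p2 H@[#..#./####.]: H01[####./####.]-1*
p3 V@[####./####.]: V04[#####/#####]+1*
p4 H@[#####/#####] terminal -1; root [#..../###..] d11

V's best at [#..../###..]: V03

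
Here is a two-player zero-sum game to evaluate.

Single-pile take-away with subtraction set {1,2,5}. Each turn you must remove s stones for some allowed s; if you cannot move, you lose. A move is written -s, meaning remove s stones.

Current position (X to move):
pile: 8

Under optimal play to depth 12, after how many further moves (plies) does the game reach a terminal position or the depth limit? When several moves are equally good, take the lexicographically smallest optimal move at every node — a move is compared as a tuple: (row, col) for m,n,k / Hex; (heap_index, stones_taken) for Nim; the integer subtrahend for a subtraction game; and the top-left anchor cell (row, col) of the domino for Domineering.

PV length from [8]: 5 plies

ply 1, X at 8 | -1=-1→7; -2=+1→6*; -5=+1→3
ply 2, O at 6 | -1=-1→5*; -2=-1→4; -5=-1→1
ply 3, X at 5 | -1=-1→4; -2=+1→3*; -5=+1→0
ply 4, O at 3 | -1=-1→2*; -2=-1→1
ply 5, X at 2 | -1=-1→1; -2=+1→0*
ply 6: 0 is terminal -1 (O); from 8 depth 12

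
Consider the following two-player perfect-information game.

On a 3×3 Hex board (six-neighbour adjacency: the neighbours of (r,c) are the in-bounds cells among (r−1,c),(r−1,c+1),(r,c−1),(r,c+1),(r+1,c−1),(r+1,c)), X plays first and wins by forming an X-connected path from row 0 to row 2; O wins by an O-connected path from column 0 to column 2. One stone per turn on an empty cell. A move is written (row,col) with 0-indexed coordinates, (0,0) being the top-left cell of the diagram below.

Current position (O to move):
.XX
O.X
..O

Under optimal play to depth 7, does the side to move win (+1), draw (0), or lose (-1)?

value(.XX/O.X/..O, O) = +1

p1 O@[.XX/O.X/..O]: (0,0)[OXX/O.X/..O]-1 (1,1)[.XX/OOX/..O]-1 (2,0)[.XX/O.X/O.O]-1 (2,1)[.XX/O.X/.OO]+1*
p2 X@[.XX/O.X/.OO]: (0,0)[XXX/O.X/.OO]-1* (1,1)[.XX/OXX/.OO]-1 (2,0)[.XX/O.X/XOO]-1
p3 O@[XXX/O.X/.OO]: (1,1)[XXX/OOX/.OO]+1* (2,0)[XXX/O.X/OOO]+1
p4 X@[XXX/OOX/.OO] terminal -1; root [.XX/O.X/..O] d7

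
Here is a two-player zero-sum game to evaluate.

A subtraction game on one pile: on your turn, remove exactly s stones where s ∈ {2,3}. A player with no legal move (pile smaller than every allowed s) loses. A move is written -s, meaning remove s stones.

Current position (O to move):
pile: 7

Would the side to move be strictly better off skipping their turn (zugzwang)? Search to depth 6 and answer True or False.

zugzwang(7, O) = False

ply 1, O at 7 | -2=+1→5*; -3=-1→4
ply 2, X at 5 | -2=-1→3*; -3=-1→2
ply 3, O at 3 | -2=+1→1*; -3=+1→0
ply 4: 1 is terminal -1 (X); from 7 depth 6
pass branch (X moves first from the same position):
  | ply 1, X at 7 | -2=+1→5*; -3=-1→4
  | ply 2, O at 5 | -2=-1→3*; -3=-1→2
  | ply 3, X at 3 | -2=+1→1*; -3=+1→0
  | ply 4: 1 is terminal -1 (O); from 7 depth 6
O moving scores +1; O passing scores -1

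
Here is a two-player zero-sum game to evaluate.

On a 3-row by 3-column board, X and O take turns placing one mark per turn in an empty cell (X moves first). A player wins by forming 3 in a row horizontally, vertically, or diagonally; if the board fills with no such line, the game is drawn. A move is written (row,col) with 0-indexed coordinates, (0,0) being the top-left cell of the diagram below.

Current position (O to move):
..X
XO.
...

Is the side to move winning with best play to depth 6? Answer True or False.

O winning at [..X/XO./...]: False

ply 1, O at ..X/XO./... | (0,0)=+0→O.X/XO./...*; (0,1)=+0→.OX/XO./...; (1,2)=-1→..X/XOO/...; (2,0)=+0→..X/XO./O..; (2,1)=+0→..X/XO./.O.; (2,2)=-1→..X/XO./..O
ply 2, X at O.X/XO./... | (0,1)=-1→OXX/XO./...; (1,2)=-1→O.X/XOX/...; (2,0)=-1→O.X/XO./X..; (2,1)=-1→O.X/XO./.X.; (2,2)=+0→O.X/XO./..X*
ply 3, O at O.X/XO./..X | (0,1)=-1→OOX/XO./..X; (1,2)=+0→O.X/XOO/..X*; (2,0)=-1→O.X/XO./O.X; (2,1)=-1→O.X/XO./.OX
ply 4, X at O.X/XOO/..X | (0,1)=+0→OXX/XOO/..X*; (2,0)=+0→O.X/XOO/X.X; (2,1)=+0→O.X/XOO/.XX
ply 5, O at OXX/XOO/..X | (2,0)=+0→OXX/XOO/O.X*; (2,1)=+0→OXX/XOO/.OX
ply 6, X at OXX/XOO/O.X | (2,1)=+0→OXX/XOO/OXX*
ply 7: OXX/XOO/OXX is terminal +0 (O); from ..X/XO./... depth 6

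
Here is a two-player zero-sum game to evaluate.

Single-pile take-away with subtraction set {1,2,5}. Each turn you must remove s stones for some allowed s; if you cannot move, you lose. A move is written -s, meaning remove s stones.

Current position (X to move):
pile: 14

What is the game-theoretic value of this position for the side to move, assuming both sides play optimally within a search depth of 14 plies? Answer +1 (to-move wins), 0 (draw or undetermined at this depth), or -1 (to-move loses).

value(14, X) = +1

p1 X@[14]: -1[13]-1 -2[12]+1* -5[9]+1
p2 O@[12]: -1[11]-1* -2[10]-1 -5[7]-1
p3 X@[11]: -1[10]-1 -2[9]+1* -5[6]+1
p4 O@[9]: -1[8]-1* -2[7]-1 -5[4]-1
p5 X@[8]: -1[7]-1 -2[6]+1* -5[3]+1
p6 O@[6]: -1[5]-1* -2[4]-1 -5[1]-1
p7 X@[5]: -1[4]-1 -2[3]+1* -5[0]+1
p8 O@[3]: -1[2]-1* -2[1]-1
p9 X@[2]: -1[1]-1 -2[0]+1*
p10 O@[0] terminal -1; root [14] d14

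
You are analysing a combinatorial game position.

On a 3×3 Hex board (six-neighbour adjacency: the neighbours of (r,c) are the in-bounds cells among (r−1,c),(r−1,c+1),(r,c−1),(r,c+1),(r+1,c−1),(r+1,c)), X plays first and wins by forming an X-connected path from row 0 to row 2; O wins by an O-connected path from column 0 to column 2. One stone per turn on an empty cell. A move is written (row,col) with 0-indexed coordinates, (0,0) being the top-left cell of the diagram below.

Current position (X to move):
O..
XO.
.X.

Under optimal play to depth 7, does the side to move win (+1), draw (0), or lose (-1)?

value(O../XO./.X., X) = -1

p1 X@[O../XO./.X.]: (0,1)[OX./XO./.X.]-1* (0,2)[O.X/XO./.X.]-1 (1,2)[O../XOX/.X.]-1 (2,0)[O../XO./XX.]-1 (2,2)[O../XO./.XX]-1
p2 O@[OX./XO./.X.]: (0,2)[OXO/XO./.X.]-1 (1,2)[OX./XOO/.X.]-1 (2,0)[OX./XO./OX.]+1* (2,2)[OX./XO./.XO]-1
p3 X@[OX./XO./OX.]: (0,2)[OXX/XO./OX.]-1* (1,2)[OX./XOX/OX.]-1 (2,2)[OX./XO./OXX]-1
p4 O@[OXX/XO./OX.]: (1,2)[OXX/XOO/OX.]+1* (2,2)[OXX/XO./OXO]-1
p5 X@[OXX/XOO/OX.] terminal -1; root [O../XO./.X.] d7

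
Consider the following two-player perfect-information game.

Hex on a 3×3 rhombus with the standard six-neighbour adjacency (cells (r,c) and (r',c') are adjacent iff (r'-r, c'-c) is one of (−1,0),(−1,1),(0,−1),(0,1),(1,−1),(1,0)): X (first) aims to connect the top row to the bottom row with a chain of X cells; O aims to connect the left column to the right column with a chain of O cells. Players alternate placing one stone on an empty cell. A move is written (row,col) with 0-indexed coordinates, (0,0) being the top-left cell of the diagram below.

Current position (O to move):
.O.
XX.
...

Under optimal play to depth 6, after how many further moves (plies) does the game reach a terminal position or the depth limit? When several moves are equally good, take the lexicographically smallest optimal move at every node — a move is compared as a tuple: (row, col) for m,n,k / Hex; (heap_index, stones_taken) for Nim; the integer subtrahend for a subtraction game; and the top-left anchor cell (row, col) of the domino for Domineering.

p1 O@[.O./XX./...]: (0,0)[OO./XX./...]-1* (0,2)[.OO/XX./...]-1 (1,2)[.O./XXO/...]-1 (2,0)[.O./XX./O..]-1 (2,1)[.O./XX./.O.]-1 (2,2)[.O./XX./..O]-1
p2 X@[OO./XX./...]: (0,2)[OOX/XX./...]+1* (1,2)[OO./XXX/...]-1 (2,0)[OO./XX./X..]-1 (2,1)[OO./XX./.X.]-1 (2,2)[OO./XX./..X]-1
p3 O@[OOX/XX./...]: (1,2)[OOX/XXO/...]-1* (2,0)[OOX/XX./O..]-1 (2,1)[OOX/XX./.O.]-1 (2,2)[OOX/XX./..O]-1
p4 X@[OOX/XXO/...]: (2,0)[OOX/XXO/X..]+1* (2,1)[OOX/XXO/.X.]+1 (2,2)[OOX/XXO/..X]+1
p5 O@[OOX/XXO/X..] terminal -1; root [.O./XX./...] d6

PV length from [.O./XX./...]: 4 plies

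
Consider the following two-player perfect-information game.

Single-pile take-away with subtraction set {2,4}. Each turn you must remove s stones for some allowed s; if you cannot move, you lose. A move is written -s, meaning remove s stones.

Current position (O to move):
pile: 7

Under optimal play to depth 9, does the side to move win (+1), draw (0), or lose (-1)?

ply 1, O at 7 | -2=-1→5*; -4=-1→3
ply 2, X at 5 | -2=-1→3; -4=+1→1*
ply 3: 1 is terminal -1 (O); from 7 depth 9

value(7, O) = -1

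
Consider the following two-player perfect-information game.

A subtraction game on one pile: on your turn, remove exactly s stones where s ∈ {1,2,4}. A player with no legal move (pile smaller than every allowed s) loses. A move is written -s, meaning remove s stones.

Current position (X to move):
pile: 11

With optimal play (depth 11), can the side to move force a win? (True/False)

X winning at [11]: True

p1 X@[11]: -1[10]-1 -2[9]+1* -4[7]-1
p2 O@[9]: -1[8]-1* -2[7]-1 -4[5]-1
p3 X@[8]: -1[7]-1 -2[6]+1* -4[4]-1
p4 O@[6]: -1[5]-1* -2[4]-1 -4[2]-1
p5 X@[5]: -1[4]-1 -2[3]+1* -4[1]-1
p6 O@[3]: -1[2]-1* -2[1]-1
p7 X@[2]: -1[1]-1 -2[0]+1*
p8 O@[0] terminal -1; root [11] d11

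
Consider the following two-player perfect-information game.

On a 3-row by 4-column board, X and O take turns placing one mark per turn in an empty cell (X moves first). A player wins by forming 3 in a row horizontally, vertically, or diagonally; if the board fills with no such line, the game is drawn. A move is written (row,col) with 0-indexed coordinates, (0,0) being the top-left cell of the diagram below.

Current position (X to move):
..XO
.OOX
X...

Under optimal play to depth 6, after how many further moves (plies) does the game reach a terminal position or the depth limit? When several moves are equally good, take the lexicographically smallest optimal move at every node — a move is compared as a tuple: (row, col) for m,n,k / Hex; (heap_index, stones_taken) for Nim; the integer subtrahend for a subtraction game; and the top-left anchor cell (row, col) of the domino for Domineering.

[..XO/.OOX/X...] X move#1: (0,0):-1/X.XO/.OOX/X...*, (0,1):-1/.XXO/.OOX/X..., (1,0):-1/..XO/XOOX/X..., (2,1):-1/..XO/.OOX/XX.., (2,2):-1/..XO/.OOX/X.X., (2,3):-1/..XO/.OOX/X..X
[X.XO/.OOX/X...] O move#2: (0,1):-1/XOXO/.OOX/X..., (1,0):+1/X.XO/OOOX/X...*, (2,1):+1/X.XO/.OOX/XO.., (2,2):-1/X.XO/.OOX/X.O., (2,3):-1/X.XO/.OOX/X..O
[X.XO/OOOX/X...] end (terminal -1, X#3); searched ..XO/.OOX/X... to 6

PV length from [..XO/.OOX/X...]: 2 plies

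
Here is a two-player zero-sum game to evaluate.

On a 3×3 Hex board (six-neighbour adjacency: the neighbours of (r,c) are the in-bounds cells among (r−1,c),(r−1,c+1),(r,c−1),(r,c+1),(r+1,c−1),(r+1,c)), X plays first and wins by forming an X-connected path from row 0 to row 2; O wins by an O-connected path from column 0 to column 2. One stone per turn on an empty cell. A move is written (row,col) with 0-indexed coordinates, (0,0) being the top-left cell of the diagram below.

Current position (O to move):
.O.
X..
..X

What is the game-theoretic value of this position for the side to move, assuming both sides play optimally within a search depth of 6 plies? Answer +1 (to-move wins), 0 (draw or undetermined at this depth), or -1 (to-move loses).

[.O./X../..X] O move#1: (0,0):-1/OO./X../..X, (0,2):-1/.OO/X../..X, (1,1):+1/.O./XO./..X*, (1,2):-1/.O./X.O/..X, (2,0):-1/.O./X../O.X, (2,1):-1/.O./X../.OX
[.O./XO./..X] X move#2: (0,0):-1/XO./XO./..X*, (0,2):-1/.OX/XO./..X, (1,2):-1/.O./XOX/..X, (2,0):-1/.O./XO./X.X, (2,1):-1/.O./XO./.XX
[XO./XO./..X] O move#3: (0,2):-1/XOO/XO./..X, (1,2):-1/XO./XOO/..X, (2,0):+1/XO./XO./O.X*, (2,1):-1/XO./XO./.OX
[XO./XO./O.X] X move#4: (0,2):-1/XOX/XO./O.X*, (1,2):-1/XO./XOX/O.X, (2,1):-1/XO./XO./OXX
[XOX/XO./O.X] O move#5: (1,2):+1/XOX/XOO/O.X*, (2,1):-1/XOX/XO./OOX
[XOX/XOO/O.X] end (terminal -1, X#6); searched .O./X../..X to 6

value(.O./X../..X, O) = +1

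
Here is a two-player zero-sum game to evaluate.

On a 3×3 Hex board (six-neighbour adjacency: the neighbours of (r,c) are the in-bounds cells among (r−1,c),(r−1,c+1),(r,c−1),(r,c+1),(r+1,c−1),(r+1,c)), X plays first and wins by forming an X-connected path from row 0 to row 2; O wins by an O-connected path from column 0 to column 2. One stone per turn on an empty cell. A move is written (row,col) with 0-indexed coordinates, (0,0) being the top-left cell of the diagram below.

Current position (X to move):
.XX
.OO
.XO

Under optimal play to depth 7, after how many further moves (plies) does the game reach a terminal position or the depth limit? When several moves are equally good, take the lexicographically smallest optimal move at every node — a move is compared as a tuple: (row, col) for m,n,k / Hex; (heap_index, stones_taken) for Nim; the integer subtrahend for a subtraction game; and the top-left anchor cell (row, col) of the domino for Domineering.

p1 X@[.XX/.OO/.XO]: (0,0)[XXX/.OO/.XO]-1* (1,0)[.XX/XOO/.XO]-1 (2,0)[.XX/.OO/XXO]-1
p2 O@[XXX/.OO/.XO]: (1,0)[XXX/OOO/.XO]+1* (2,0)[XXX/.OO/OXO]+1
p3 X@[XXX/OOO/.XO] terminal -1; root [.XX/.OO/.XO] d7

PV length from [.XX/.OO/.XO]: 2 plies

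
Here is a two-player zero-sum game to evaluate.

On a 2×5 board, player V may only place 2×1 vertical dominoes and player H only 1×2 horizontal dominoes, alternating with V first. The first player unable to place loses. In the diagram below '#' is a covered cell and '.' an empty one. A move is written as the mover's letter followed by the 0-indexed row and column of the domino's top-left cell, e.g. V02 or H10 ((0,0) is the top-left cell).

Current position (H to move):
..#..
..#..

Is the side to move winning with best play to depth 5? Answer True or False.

p1 H@[..#../..#..]: H00[###../..#..]-1* H03[..###/..#..]-1 H10[..#../###..]-1 H13[..#../..###]-1
p2 V@[###../..#..]: V03[####./..##.]+1* V04[###.#/..#.#]+1
p3 H@[####./..##.]: H10[####./####.]-1*
p4 V@[####./####.]: V04[#####/#####]+1*
p5 H@[#####/#####] terminal -1; root [..#../..#..] d5

H winning at [..#../..#..]: False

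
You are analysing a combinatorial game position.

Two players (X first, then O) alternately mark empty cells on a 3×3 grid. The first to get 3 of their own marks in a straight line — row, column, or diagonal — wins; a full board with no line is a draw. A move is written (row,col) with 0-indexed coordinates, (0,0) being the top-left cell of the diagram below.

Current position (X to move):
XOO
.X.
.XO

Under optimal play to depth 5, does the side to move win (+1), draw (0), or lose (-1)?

value(XOO/.X./.XO, X) = 0

p1 X@[XOO/.X./.XO]: (1,0)[XOO/XX./.XO]-1 (1,2)[XOO/.XX/.XO]+0* (2,0)[XOO/.X./XXO]-1
p2 O@[XOO/.XX/.XO]: (1,0)[XOO/OXX/.XO]+0* (2,0)[XOO/.XX/OXO]-1
p3 X@[XOO/OXX/.XO]: (2,0)[XOO/OXX/XXO]+0*
p4 O@[XOO/OXX/XXO] terminal +0; root [XOO/.X./.XO] d5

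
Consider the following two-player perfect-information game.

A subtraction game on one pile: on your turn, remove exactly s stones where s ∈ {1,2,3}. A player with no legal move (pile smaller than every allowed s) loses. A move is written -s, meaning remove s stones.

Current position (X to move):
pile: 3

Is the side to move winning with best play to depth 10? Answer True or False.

p1 X@[3]: -1[2]-1 -2[1]-1 -3[0]+1*
p2 O@[0] terminal -1; root [3] d10

X winning at [3]: True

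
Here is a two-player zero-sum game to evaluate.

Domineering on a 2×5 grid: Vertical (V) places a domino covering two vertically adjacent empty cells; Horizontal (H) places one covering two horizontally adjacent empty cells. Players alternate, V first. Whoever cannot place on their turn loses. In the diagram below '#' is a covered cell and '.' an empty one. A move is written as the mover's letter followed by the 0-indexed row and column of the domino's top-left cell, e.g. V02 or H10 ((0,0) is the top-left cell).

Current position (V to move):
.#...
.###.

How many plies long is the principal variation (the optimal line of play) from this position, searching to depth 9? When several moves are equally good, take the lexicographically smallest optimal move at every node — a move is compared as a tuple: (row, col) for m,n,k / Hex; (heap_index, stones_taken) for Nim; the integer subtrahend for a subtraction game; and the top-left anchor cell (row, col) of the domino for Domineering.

[.#.../.###.] V move#1: V00:-1/##.../####., V04:+1/.#..#/.####*
[.#..#/.####] H move#2: H02:-1/.####/.####*
[.####/.####] V move#3: V00:+1/#####/#####*
[#####/#####] end (terminal -1, H#4); searched .#.../.###. to 9

PV length from [.#.../.###.]: 3 plies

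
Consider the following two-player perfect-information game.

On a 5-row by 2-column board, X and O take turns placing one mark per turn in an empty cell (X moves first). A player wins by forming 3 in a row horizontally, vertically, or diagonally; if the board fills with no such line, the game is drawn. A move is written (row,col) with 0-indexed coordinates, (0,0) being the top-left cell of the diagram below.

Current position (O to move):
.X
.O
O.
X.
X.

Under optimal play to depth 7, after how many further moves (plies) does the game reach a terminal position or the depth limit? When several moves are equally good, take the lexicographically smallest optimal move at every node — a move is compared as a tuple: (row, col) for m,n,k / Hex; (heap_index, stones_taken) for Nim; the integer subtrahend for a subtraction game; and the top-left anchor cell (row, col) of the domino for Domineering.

PV length from [.X/.O/O./X./X.]: 5 plies

ply 1, O at .X/.O/O./X./X. | (0,0)=+0→OX/.O/O./X./X.*; (1,0)=+0→.X/OO/O./X./X.; (2,1)=+0→.X/.O/OO/X./X.; (3,1)=+0→.X/.O/O./XO/X.; (4,1)=+0→.X/.O/O./X./XO
ply 2, X at OX/.O/O./X./X. | (1,0)=+0→OX/XO/O./X./X.*; (2,1)=-1→OX/.O/OX/X./X.; (3,1)=-1→OX/.O/O./XX/X.; (4,1)=-1→OX/.O/O./X./XX
ply 3, O at OX/XO/O./X./X. | (2,1)=+0→OX/XO/OO/X./X.*; (3,1)=+0→OX/XO/O./XO/X.; (4,1)=+0→OX/XO/O./X./XO
ply 4, X at OX/XO/OO/X./X. | (3,1)=+0→OX/XO/OO/XX/X.*; (4,1)=-1→OX/XO/OO/X./XX
ply 5, O at OX/XO/OO/XX/X. | (4,1)=+0→OX/XO/OO/XX/XO*
ply 6: OX/XO/OO/XX/XO is terminal +0 (X); from .X/.O/O./X./X. depth 7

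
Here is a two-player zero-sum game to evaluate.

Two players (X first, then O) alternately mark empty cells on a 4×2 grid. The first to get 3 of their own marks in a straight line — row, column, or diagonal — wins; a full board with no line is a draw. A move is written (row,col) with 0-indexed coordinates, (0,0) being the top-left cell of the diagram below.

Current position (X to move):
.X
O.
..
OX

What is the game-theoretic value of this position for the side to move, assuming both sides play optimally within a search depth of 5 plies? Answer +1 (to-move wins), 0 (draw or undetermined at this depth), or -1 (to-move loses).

value(.X/O./../OX, X) = 0

p1 X@[.X/O./../OX]: (0,0)[XX/O./../OX]-1 (1,1)[.X/OX/../OX]-1 (2,0)[.X/O./X./OX]+0* (2,1)[.X/O./.X/OX]-1
p2 O@[.X/O./X./OX]: (0,0)[OX/O./X./OX]+0* (1,1)[.X/OO/X./OX]+0 (2,1)[.X/O./XO/OX]+0
p3 X@[OX/O./X./OX]: (1,1)[OX/OX/X./OX]+0* (2,1)[OX/O./XX/OX]+0
p4 O@[OX/OX/X./OX]: (2,1)[OX/OX/XO/OX]+0*
p5 X@[OX/OX/XO/OX] terminal +0; root [.X/O./../OX] d5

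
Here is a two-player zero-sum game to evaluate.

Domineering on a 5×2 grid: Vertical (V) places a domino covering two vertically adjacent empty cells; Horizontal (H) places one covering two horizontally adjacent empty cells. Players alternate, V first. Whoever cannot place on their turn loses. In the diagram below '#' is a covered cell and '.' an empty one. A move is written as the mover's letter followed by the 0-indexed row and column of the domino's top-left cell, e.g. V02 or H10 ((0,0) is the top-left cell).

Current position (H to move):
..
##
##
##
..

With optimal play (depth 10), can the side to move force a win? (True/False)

[../##/##/##/..] H move#1: H00:+1/##/##/##/##/..*, H40:+1/../##/##/##/##
[##/##/##/##/..] end (terminal -1, V#2); searched ../##/##/##/.. to 10

H winning at [../##/##/##/..]: True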